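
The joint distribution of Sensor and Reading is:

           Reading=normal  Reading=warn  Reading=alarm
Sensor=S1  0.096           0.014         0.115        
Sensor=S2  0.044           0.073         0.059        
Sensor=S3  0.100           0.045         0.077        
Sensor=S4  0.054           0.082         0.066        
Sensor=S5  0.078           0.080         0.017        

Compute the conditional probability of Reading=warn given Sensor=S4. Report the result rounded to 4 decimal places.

0.4059

P(Sensor=S4) = 0.054 + 0.082 + 0.066 = 0.202.
P(Reading=warn | Sensor=S4) = 0.082/0.202 = 0.4059.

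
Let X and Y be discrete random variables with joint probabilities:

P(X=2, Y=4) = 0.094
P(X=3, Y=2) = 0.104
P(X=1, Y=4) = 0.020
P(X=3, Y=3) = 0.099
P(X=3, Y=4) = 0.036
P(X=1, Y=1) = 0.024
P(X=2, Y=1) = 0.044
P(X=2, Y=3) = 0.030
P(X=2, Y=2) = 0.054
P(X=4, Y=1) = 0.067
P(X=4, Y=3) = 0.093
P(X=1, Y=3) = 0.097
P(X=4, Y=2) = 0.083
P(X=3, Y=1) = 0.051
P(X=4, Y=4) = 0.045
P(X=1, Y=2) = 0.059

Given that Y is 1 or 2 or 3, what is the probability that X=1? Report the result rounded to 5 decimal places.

P(Y=1) = 0.024 + 0.044 + 0.051 + 0.067 = 0.186.
P(Y=2) = 0.059 + 0.054 + 0.104 + 0.083 = 0.300.
P(Y=3) = 0.097 + 0.030 + 0.099 + 0.093 = 0.319.
P(Y ∈ {1, 2, 3}) = 0.186 + 0.300 + 0.319 = 0.805; P(X=1, Y ∈ {1, 2, 3}) = 0.024 + 0.059 + 0.097 = 0.180.
P(X=1 | Y ∈ {1, 2, 3}) = 0.180/0.805 = 0.22360.

0.22360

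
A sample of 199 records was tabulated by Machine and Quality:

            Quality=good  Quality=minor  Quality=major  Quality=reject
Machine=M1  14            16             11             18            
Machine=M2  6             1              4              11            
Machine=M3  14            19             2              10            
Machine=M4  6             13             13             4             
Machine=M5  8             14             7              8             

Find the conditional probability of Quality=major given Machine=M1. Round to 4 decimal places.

Total with Machine=M1: 14 + 16 + 11 + 18 = 59.
P(Quality=major | Machine=M1) = 11/59 = 0.1864.

0.1864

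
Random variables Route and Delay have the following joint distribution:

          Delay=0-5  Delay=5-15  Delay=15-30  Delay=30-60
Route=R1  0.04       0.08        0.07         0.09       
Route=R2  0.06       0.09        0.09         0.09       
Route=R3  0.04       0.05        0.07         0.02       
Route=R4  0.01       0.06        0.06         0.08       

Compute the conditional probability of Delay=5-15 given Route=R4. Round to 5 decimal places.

P(Route=R4) = 0.01 + 0.06 + 0.06 + 0.08 = 0.21.
P(Delay=5-15 | Route=R4) = 0.06/0.21 = 0.28571.

0.28571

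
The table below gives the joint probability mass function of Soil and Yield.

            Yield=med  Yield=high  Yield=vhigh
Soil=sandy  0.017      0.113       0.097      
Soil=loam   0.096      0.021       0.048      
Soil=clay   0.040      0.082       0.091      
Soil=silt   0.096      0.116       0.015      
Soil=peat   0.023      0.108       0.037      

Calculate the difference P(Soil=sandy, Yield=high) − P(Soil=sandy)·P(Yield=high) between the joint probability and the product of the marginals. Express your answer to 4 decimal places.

P(Soil=sandy) = 0.017 + 0.113 + 0.097 = 0.227.
P(Yield=high) = 0.113 + 0.021 + 0.082 + 0.116 + 0.108 = 0.440.
P(Soil=sandy, Yield=high) − P(Soil=sandy)P(Yield=high) = 0.113 − 0.227×0.440 = 0.0131.

0.0131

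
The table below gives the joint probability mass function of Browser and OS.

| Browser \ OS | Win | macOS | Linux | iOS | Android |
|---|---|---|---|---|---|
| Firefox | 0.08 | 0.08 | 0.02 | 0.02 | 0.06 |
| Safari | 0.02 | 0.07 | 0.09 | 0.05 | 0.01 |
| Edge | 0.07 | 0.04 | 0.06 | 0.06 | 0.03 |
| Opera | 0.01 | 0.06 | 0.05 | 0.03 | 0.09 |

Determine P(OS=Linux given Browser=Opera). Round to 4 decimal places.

0.2083

P(Browser=Opera) = 0.01 + 0.06 + 0.05 + 0.03 + 0.09 = 0.24.
P(OS=Linux | Browser=Opera) = 0.05/0.24 = 0.2083.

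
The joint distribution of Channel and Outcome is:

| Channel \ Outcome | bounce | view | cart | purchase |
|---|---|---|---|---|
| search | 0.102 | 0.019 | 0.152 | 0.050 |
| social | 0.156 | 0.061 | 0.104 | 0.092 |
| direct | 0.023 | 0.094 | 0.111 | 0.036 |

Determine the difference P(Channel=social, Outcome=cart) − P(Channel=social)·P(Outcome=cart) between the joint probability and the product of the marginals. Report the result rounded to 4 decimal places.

P(Channel=social) = 0.156 + 0.061 + 0.104 + 0.092 = 0.413.
P(Outcome=cart) = 0.152 + 0.104 + 0.111 = 0.367.
P(Channel=social, Outcome=cart) − P(Channel=social)P(Outcome=cart) = 0.104 − 0.413×0.367 = -0.0476.

-0.0476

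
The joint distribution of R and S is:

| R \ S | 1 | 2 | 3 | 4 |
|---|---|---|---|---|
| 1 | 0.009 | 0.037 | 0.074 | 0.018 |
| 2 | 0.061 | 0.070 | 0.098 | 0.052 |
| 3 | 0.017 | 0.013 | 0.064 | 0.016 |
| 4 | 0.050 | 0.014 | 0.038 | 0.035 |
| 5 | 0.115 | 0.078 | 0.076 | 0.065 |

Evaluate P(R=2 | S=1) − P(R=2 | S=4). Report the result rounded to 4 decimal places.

P(S=1) = 0.009 + 0.061 + 0.017 + 0.050 + 0.115 = 0.252; P(R=2 | S=1) = 0.061/0.252 = 0.24206.
P(S=4) = 0.018 + 0.052 + 0.016 + 0.035 + 0.065 = 0.186; P(R=2 | S=4) = 0.052/0.186 = 0.27957.
Difference = -0.0375.

-0.0375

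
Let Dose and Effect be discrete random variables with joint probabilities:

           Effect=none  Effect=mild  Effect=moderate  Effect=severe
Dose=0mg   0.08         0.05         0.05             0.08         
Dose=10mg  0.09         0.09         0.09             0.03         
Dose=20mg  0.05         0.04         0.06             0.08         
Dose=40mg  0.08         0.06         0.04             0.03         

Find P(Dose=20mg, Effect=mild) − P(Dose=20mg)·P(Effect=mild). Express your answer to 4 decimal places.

P(Dose=20mg) = 0.05 + 0.04 + 0.06 + 0.08 = 0.23.
P(Effect=mild) = 0.05 + 0.09 + 0.04 + 0.06 = 0.24.
P(Dose=20mg, Effect=mild) − P(Dose=20mg)P(Effect=mild) = 0.04 − 0.23×0.24 = -0.0152.

-0.0152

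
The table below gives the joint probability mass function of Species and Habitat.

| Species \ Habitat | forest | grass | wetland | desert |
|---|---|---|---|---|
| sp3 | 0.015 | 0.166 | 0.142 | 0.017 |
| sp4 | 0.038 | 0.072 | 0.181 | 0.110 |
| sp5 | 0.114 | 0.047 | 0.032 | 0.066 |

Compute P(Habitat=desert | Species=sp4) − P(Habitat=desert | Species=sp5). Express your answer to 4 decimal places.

P(Species=sp4) = 0.038 + 0.072 + 0.181 + 0.110 = 0.401; P(Habitat=desert | Species=sp4) = 0.110/0.401 = 0.27431.
P(Species=sp5) = 0.114 + 0.047 + 0.032 + 0.066 = 0.259; P(Habitat=desert | Species=sp5) = 0.066/0.259 = 0.25483.
Difference = 0.0195.

0.0195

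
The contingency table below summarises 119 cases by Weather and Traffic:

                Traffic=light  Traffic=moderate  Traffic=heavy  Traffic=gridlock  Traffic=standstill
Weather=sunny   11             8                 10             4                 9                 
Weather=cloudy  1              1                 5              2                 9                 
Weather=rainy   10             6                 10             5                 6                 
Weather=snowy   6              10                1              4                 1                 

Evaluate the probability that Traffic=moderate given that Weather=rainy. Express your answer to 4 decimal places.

0.1622

Total with Weather=rainy: 10 + 6 + 10 + 5 + 6 = 37.
P(Traffic=moderate | Weather=rainy) = 6/37 = 0.1622.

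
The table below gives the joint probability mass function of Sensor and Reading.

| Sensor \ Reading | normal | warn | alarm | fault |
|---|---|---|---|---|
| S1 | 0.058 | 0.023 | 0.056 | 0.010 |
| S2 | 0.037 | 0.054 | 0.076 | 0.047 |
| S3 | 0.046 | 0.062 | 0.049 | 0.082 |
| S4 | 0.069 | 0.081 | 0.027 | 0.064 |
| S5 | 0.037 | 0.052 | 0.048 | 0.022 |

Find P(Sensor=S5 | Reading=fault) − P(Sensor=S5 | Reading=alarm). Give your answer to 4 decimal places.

-0.0897

P(Reading=fault) = 0.010 + 0.047 + 0.082 + 0.064 + 0.022 = 0.225; P(Sensor=S5 | Reading=fault) = 0.022/0.225 = 0.09778.
P(Reading=alarm) = 0.056 + 0.076 + 0.049 + 0.027 + 0.048 = 0.256; P(Sensor=S5 | Reading=alarm) = 0.048/0.256 = 0.18750.
Difference = -0.0897.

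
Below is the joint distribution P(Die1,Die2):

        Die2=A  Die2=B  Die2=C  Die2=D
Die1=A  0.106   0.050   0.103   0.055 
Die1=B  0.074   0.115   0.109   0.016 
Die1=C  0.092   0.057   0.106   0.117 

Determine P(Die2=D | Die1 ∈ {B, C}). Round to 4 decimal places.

P(Die1=B) = 0.074 + 0.115 + 0.109 + 0.016 = 0.314.
P(Die1=C) = 0.092 + 0.057 + 0.106 + 0.117 = 0.372.
P(Die1 ∈ {B, C}) = 0.314 + 0.372 = 0.686; P(Die2=D, Die1 ∈ {B, C}) = 0.016 + 0.117 = 0.133.
P(Die2=D | Die1 ∈ {B, C}) = 0.133/0.686 = 0.1939.

0.1939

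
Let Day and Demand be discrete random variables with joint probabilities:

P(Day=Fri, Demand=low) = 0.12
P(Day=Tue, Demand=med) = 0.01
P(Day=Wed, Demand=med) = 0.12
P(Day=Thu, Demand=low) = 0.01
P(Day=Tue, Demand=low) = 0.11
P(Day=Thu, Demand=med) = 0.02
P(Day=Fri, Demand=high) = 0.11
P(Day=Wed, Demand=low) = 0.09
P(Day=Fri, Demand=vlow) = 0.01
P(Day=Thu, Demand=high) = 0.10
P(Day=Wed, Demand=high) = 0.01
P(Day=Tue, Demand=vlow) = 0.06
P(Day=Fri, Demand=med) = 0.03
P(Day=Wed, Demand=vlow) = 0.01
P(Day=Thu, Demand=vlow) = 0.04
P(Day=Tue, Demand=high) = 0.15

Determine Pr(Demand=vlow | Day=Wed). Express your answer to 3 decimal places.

P(Day=Wed) = 0.01 + 0.09 + 0.12 + 0.01 = 0.23.
P(Demand=vlow | Day=Wed) = 0.01/0.23 = 0.043.

0.043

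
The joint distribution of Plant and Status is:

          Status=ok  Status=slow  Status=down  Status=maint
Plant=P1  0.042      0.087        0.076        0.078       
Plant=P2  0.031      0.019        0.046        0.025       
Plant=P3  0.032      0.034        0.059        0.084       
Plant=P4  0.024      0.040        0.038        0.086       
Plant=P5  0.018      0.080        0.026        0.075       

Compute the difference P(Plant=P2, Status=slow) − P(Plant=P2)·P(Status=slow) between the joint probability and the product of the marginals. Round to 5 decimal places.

-0.01246

P(Plant=P2) = 0.031 + 0.019 + 0.046 + 0.025 = 0.121.
P(Status=slow) = 0.087 + 0.019 + 0.034 + 0.040 + 0.080 = 0.260.
P(Plant=P2, Status=slow) − P(Plant=P2)P(Status=slow) = 0.019 − 0.121×0.260 = -0.01246.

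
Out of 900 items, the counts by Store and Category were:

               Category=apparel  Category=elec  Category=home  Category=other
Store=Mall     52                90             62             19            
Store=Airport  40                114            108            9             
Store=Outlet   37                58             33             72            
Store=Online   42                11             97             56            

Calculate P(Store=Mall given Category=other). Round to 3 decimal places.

Total with Category=other: 19 + 9 + 72 + 56 = 156.
P(Store=Mall | Category=other) = 19/156 = 0.122.

0.122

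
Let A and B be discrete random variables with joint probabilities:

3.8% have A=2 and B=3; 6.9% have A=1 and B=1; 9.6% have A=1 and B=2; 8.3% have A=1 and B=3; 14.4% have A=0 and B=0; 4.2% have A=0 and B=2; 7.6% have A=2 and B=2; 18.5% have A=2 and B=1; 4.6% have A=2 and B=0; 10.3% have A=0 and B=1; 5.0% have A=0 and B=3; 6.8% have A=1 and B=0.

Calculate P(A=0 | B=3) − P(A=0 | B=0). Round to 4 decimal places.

P(B=3) = 0.050 + 0.083 + 0.038 = 0.171; P(A=0 | B=3) = 0.050/0.171 = 0.29240.
P(B=0) = 0.144 + 0.068 + 0.046 = 0.258; P(A=0 | B=0) = 0.144/0.258 = 0.55814.
Difference = -0.2657.

-0.2657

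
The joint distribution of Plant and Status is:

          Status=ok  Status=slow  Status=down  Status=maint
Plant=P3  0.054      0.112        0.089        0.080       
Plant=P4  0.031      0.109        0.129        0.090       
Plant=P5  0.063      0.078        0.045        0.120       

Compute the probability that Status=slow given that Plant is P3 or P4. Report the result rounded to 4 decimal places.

0.3184

P(Plant=P3) = 0.054 + 0.112 + 0.089 + 0.080 = 0.335.
P(Plant=P4) = 0.031 + 0.109 + 0.129 + 0.090 = 0.359.
P(Plant ∈ {P3, P4}) = 0.335 + 0.359 = 0.694; P(Status=slow, Plant ∈ {P3, P4}) = 0.112 + 0.109 = 0.221.
P(Status=slow | Plant ∈ {P3, P4}) = 0.221/0.694 = 0.3184.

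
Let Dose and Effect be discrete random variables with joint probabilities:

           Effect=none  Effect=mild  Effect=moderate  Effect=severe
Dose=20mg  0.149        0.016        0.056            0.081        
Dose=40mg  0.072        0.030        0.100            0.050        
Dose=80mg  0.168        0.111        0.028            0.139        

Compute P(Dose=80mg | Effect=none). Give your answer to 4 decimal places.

P(Effect=none) = 0.149 + 0.072 + 0.168 = 0.389.
P(Dose=80mg | Effect=none) = 0.168/0.389 = 0.4319.

0.4319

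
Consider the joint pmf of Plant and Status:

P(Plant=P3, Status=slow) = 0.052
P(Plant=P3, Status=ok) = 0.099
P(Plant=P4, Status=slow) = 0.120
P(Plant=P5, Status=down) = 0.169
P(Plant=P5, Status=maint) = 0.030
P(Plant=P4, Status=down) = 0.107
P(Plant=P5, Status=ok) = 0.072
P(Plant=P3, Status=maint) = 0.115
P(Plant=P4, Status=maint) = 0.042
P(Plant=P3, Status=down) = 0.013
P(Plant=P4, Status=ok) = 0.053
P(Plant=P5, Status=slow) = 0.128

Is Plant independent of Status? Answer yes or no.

P(Plant=P3) = 0.279 and P(Status=down) = 0.289, so their product is 0.08063, but P(Plant=P3, Status=down) = 0.013. Since these differ, Plant and Status are not independent.

no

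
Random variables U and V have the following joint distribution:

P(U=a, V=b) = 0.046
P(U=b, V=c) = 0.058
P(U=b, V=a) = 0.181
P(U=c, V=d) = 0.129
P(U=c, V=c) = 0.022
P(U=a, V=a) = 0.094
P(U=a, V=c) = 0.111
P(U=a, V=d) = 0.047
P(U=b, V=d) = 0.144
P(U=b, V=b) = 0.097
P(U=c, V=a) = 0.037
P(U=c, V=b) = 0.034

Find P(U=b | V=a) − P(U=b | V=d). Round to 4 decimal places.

0.1301

P(V=a) = 0.094 + 0.181 + 0.037 = 0.312; P(U=b | V=a) = 0.181/0.312 = 0.58013.
P(V=d) = 0.047 + 0.144 + 0.129 = 0.320; P(U=b | V=d) = 0.144/0.320 = 0.45000.
Difference = 0.1301.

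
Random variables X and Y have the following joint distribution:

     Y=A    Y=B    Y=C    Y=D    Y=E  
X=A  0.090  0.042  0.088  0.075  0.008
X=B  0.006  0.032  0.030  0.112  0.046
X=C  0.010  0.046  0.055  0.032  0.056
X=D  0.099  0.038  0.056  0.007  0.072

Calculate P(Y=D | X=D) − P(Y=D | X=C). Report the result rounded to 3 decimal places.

-0.135

P(X=D) = 0.099 + 0.038 + 0.056 + 0.007 + 0.072 = 0.272; P(Y=D | X=D) = 0.007/0.272 = 0.0257.
P(X=C) = 0.010 + 0.046 + 0.055 + 0.032 + 0.056 = 0.199; P(Y=D | X=C) = 0.032/0.199 = 0.1608.
Difference = -0.135.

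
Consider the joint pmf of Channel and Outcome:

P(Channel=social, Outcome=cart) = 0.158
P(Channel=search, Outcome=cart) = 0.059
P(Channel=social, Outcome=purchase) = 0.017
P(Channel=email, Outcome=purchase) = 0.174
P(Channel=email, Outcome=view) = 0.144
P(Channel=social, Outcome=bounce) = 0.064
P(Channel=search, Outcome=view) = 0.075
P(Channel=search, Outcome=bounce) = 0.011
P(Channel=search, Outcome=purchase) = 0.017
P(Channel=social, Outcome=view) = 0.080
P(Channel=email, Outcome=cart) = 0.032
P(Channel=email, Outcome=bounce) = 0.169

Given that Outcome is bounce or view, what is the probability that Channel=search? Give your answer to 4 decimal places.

0.1584

P(Outcome=bounce) = 0.169 + 0.011 + 0.064 = 0.244.
P(Outcome=view) = 0.144 + 0.075 + 0.080 = 0.299.
P(Outcome ∈ {bounce, view}) = 0.244 + 0.299 = 0.543; P(Channel=search, Outcome ∈ {bounce, view}) = 0.011 + 0.075 = 0.086.
P(Channel=search | Outcome ∈ {bounce, view}) = 0.086/0.543 = 0.1584.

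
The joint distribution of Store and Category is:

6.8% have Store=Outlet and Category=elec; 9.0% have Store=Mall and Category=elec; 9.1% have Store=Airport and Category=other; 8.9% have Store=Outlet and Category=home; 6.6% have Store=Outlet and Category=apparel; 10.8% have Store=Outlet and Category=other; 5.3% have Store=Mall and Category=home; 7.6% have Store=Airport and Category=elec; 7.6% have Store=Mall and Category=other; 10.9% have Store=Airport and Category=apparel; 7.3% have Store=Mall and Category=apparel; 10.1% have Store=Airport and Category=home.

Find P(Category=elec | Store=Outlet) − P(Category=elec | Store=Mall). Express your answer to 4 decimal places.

-0.1028

P(Store=Outlet) = 0.066 + 0.068 + 0.089 + 0.108 = 0.331; P(Category=elec | Store=Outlet) = 0.068/0.331 = 0.20544.
P(Store=Mall) = 0.073 + 0.090 + 0.053 + 0.076 = 0.292; P(Category=elec | Store=Mall) = 0.090/0.292 = 0.30822.
Difference = -0.1028.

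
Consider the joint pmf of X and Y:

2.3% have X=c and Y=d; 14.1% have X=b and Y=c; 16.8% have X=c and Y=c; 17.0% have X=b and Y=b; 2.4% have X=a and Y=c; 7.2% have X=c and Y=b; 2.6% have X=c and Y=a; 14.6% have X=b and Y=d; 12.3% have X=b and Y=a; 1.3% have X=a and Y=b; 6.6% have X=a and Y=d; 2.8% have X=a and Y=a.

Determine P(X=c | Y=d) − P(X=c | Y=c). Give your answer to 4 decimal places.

-0.4066

P(Y=d) = 0.066 + 0.146 + 0.023 = 0.235; P(X=c | Y=d) = 0.023/0.235 = 0.09787.
P(Y=c) = 0.024 + 0.141 + 0.168 = 0.333; P(X=c | Y=c) = 0.168/0.333 = 0.50450.
Difference = -0.4066.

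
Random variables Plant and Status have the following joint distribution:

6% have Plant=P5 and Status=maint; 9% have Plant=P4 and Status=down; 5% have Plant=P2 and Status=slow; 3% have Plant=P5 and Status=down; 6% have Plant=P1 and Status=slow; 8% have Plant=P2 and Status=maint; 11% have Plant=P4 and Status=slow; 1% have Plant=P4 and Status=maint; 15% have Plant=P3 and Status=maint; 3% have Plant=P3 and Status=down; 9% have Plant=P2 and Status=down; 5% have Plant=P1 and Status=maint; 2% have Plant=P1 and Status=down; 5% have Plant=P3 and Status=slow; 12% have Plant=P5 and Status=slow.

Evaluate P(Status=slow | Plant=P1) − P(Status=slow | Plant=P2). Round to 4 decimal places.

P(Plant=P1) = 0.06 + 0.02 + 0.05 = 0.13; P(Status=slow | Plant=P1) = 0.06/0.13 = 0.46154.
P(Plant=P2) = 0.05 + 0.09 + 0.08 = 0.22; P(Status=slow | Plant=P2) = 0.05/0.22 = 0.22727.
Difference = 0.2343.

0.2343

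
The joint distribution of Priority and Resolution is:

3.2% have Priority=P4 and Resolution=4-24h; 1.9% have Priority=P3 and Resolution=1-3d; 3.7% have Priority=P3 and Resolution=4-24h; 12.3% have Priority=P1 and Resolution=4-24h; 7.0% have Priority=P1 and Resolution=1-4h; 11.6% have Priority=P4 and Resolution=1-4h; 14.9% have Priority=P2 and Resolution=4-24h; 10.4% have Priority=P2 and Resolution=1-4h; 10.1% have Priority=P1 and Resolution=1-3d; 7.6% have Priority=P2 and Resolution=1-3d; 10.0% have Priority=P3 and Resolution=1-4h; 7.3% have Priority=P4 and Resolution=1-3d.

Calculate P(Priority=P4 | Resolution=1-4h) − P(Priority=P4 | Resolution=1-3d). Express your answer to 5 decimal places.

P(Resolution=1-4h) = 0.070 + 0.104 + 0.100 + 0.116 = 0.390; P(Priority=P4 | Resolution=1-4h) = 0.116/0.390 = 0.297436.
P(Resolution=1-3d) = 0.101 + 0.076 + 0.019 + 0.073 = 0.269; P(Priority=P4 | Resolution=1-3d) = 0.073/0.269 = 0.271375.
Difference = 0.02606.

0.02606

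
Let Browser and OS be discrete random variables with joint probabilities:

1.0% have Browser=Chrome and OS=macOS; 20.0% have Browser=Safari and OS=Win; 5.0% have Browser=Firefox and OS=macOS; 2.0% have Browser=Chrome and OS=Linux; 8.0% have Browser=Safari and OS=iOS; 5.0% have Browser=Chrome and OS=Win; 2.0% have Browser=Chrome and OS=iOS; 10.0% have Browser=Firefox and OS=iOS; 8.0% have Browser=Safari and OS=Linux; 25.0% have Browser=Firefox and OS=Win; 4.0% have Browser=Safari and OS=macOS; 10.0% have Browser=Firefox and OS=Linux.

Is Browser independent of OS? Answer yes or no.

Every cell satisfies P(Browser,OS) = P(Browser)·P(OS). For instance P(Browser=Safari) = 0.400, P(OS=iOS) = 0.200, and 0.400×0.200 = 0.080 matches the joint entry. So Browser and OS are independent.

yes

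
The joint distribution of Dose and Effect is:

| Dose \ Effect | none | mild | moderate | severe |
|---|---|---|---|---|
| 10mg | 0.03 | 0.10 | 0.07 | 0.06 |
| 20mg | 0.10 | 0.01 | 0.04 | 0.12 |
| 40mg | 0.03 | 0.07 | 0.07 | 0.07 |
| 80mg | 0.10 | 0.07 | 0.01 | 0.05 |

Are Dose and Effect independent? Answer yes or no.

no

P(Dose=20mg) = 0.27 and P(Effect=mild) = 0.25, so their product is 0.0675, but P(Dose=20mg, Effect=mild) = 0.01. Since these differ, Dose and Effect are not independent.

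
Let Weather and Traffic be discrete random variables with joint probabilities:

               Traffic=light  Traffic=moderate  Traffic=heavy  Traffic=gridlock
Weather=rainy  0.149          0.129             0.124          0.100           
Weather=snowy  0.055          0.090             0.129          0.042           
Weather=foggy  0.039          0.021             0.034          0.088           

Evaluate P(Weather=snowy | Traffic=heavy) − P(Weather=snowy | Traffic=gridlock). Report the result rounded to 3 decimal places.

P(Traffic=heavy) = 0.124 + 0.129 + 0.034 = 0.287; P(Weather=snowy | Traffic=heavy) = 0.129/0.287 = 0.4495.
P(Traffic=gridlock) = 0.100 + 0.042 + 0.088 = 0.230; P(Weather=snowy | Traffic=gridlock) = 0.042/0.230 = 0.1826.
Difference = 0.267.

0.267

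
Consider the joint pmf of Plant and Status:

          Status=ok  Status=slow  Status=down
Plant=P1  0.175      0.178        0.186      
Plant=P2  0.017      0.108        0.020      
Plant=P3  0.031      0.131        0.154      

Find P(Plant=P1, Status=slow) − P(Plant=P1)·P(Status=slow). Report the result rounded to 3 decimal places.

-0.047

P(Plant=P1) = 0.175 + 0.178 + 0.186 = 0.539.
P(Status=slow) = 0.178 + 0.108 + 0.131 = 0.417.
P(Plant=P1, Status=slow) − P(Plant=P1)P(Status=slow) = 0.178 − 0.539×0.417 = -0.047.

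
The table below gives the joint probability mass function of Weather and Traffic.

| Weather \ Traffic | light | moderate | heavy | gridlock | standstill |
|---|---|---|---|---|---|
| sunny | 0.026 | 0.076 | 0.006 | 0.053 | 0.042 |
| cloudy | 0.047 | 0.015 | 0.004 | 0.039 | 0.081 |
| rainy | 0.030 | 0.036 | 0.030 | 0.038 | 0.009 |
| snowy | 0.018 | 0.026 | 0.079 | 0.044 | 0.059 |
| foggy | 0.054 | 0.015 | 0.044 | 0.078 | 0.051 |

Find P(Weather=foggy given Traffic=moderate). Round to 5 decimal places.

P(Traffic=moderate) = 0.076 + 0.015 + 0.036 + 0.026 + 0.015 = 0.168.
P(Weather=foggy | Traffic=moderate) = 0.015/0.168 = 0.08929.

0.08929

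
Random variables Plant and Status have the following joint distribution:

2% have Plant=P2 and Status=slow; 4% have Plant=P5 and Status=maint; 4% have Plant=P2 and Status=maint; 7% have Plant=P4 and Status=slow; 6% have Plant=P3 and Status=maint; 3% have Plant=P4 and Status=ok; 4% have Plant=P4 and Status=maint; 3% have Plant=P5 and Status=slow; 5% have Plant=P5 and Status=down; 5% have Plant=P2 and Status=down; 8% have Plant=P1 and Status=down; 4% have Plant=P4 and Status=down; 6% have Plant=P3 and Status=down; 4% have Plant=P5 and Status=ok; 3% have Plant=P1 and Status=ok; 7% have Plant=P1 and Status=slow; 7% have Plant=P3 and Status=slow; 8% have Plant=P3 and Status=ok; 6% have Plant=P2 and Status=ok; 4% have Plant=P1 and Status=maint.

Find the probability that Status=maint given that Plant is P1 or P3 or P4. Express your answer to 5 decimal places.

P(Plant=P1) = 0.03 + 0.07 + 0.08 + 0.04 = 0.22.
P(Plant=P3) = 0.08 + 0.07 + 0.06 + 0.06 = 0.27.
P(Plant=P4) = 0.03 + 0.07 + 0.04 + 0.04 = 0.18.
P(Plant ∈ {P1, P3, P4}) = 0.22 + 0.27 + 0.18 = 0.67; P(Status=maint, Plant ∈ {P1, P3, P4}) = 0.04 + 0.06 + 0.04 = 0.14.
P(Status=maint | Plant ∈ {P1, P3, P4}) = 0.14/0.67 = 0.20896.

0.20896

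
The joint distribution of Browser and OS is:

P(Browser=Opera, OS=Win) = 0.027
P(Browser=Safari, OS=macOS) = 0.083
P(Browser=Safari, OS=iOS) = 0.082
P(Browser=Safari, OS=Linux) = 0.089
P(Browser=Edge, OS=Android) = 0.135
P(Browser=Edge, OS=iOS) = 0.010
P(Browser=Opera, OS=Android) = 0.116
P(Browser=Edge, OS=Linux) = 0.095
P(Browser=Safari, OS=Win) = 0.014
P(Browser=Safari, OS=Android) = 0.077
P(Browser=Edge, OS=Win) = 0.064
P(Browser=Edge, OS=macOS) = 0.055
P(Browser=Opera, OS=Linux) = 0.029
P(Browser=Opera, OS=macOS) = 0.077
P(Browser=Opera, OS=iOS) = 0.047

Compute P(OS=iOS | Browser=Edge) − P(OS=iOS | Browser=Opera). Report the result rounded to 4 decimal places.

-0.1309

P(Browser=Edge) = 0.064 + 0.055 + 0.095 + 0.010 + 0.135 = 0.359; P(OS=iOS | Browser=Edge) = 0.010/0.359 = 0.02786.
P(Browser=Opera) = 0.027 + 0.077 + 0.029 + 0.047 + 0.116 = 0.296; P(OS=iOS | Browser=Opera) = 0.047/0.296 = 0.15878.
Difference = -0.1309.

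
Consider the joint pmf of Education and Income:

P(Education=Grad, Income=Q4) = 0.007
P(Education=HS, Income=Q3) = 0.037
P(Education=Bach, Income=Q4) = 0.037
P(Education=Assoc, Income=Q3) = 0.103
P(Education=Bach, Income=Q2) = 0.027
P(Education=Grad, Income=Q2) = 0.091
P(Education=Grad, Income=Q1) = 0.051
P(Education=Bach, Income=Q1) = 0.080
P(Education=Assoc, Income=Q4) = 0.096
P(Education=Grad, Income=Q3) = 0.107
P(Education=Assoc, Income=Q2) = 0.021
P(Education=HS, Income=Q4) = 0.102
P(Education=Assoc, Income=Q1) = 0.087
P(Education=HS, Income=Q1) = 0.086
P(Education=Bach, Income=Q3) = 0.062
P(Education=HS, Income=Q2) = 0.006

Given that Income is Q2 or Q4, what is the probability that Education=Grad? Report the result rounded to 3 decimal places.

P(Income=Q2) = 0.006 + 0.021 + 0.027 + 0.091 = 0.145.
P(Income=Q4) = 0.102 + 0.096 + 0.037 + 0.007 = 0.242.
P(Income ∈ {Q2, Q4}) = 0.145 + 0.242 = 0.387; P(Education=Grad, Income ∈ {Q2, Q4}) = 0.091 + 0.007 = 0.098.
P(Education=Grad | Income ∈ {Q2, Q4}) = 0.098/0.387 = 0.253.

0.253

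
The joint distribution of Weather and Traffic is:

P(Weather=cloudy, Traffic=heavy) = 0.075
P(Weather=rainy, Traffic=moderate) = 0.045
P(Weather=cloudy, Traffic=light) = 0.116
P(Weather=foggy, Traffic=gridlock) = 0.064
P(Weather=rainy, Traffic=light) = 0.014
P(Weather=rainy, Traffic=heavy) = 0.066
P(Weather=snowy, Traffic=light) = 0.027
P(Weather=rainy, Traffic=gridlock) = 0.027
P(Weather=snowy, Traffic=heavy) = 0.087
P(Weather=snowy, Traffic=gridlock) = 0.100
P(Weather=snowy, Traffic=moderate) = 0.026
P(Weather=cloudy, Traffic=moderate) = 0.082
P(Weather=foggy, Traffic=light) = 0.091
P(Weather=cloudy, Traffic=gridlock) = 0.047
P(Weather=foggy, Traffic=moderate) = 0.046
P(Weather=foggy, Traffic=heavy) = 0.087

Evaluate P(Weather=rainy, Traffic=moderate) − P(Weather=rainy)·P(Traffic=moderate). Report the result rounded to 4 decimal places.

0.0148

P(Weather=rainy) = 0.014 + 0.045 + 0.066 + 0.027 = 0.152.
P(Traffic=moderate) = 0.082 + 0.045 + 0.026 + 0.046 = 0.199.
P(Weather=rainy, Traffic=moderate) − P(Weather=rainy)P(Traffic=moderate) = 0.045 − 0.152×0.199 = 0.0148.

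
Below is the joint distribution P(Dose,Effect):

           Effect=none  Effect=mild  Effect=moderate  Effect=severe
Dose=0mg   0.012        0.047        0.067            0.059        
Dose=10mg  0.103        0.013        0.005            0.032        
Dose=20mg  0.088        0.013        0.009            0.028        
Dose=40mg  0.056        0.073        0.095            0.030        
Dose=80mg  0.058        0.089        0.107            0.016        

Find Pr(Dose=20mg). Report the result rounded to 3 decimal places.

P(Dose=20mg) = 0.088 + 0.013 + 0.009 + 0.028 = 0.138.

0.138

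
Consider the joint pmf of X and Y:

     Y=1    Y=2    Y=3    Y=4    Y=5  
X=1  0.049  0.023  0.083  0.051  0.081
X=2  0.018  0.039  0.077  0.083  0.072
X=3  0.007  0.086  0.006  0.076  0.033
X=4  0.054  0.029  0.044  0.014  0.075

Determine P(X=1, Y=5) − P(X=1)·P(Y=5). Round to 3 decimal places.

P(X=1) = 0.049 + 0.023 + 0.083 + 0.051 + 0.081 = 0.287.
P(Y=5) = 0.081 + 0.072 + 0.033 + 0.075 = 0.261.
P(X=1, Y=5) − P(X=1)P(Y=5) = 0.081 − 0.287×0.261 = 0.006.

0.006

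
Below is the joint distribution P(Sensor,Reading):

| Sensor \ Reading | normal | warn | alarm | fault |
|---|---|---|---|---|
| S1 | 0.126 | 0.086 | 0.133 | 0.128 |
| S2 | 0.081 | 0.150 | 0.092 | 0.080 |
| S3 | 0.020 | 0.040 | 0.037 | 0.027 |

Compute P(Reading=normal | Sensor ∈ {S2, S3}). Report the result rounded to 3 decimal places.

P(Sensor=S2) = 0.081 + 0.150 + 0.092 + 0.080 = 0.403.
P(Sensor=S3) = 0.020 + 0.040 + 0.037 + 0.027 = 0.124.
P(Sensor ∈ {S2, S3}) = 0.403 + 0.124 = 0.527; P(Reading=normal, Sensor ∈ {S2, S3}) = 0.081 + 0.020 = 0.101.
P(Reading=normal | Sensor ∈ {S2, S3}) = 0.101/0.527 = 0.192.

0.192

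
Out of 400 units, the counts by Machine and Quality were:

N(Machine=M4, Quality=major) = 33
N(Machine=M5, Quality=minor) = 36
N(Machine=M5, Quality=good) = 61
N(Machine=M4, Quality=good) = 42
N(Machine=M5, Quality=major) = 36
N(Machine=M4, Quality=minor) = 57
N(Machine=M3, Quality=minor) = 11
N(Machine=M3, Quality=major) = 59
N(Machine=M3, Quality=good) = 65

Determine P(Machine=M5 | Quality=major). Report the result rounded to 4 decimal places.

0.2813

Total with Quality=major: 59 + 33 + 36 = 128.
P(Machine=M5 | Quality=major) = 36/128 = 0.2813.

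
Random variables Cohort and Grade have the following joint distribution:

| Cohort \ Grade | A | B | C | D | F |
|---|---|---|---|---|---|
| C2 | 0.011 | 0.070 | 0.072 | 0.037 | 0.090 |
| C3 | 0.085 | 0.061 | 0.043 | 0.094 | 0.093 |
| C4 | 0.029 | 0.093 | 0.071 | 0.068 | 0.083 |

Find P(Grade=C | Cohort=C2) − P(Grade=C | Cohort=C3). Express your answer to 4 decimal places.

P(Cohort=C2) = 0.011 + 0.070 + 0.072 + 0.037 + 0.090 = 0.280; P(Grade=C | Cohort=C2) = 0.072/0.280 = 0.25714.
P(Cohort=C3) = 0.085 + 0.061 + 0.043 + 0.094 + 0.093 = 0.376; P(Grade=C | Cohort=C3) = 0.043/0.376 = 0.11436.
Difference = 0.1428.

0.1428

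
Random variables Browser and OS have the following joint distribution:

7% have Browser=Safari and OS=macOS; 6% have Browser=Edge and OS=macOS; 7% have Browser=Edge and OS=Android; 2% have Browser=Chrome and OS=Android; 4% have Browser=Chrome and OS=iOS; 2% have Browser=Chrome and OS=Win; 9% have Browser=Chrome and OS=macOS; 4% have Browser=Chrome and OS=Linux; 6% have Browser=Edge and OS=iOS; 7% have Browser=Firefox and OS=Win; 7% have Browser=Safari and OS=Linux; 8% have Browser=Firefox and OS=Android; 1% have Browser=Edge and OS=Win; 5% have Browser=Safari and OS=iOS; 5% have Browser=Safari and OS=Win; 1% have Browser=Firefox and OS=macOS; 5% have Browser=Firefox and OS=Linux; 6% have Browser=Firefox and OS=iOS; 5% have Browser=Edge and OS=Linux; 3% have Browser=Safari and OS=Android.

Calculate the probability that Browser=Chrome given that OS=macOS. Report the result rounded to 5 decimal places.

0.39130

P(OS=macOS) = 0.09 + 0.01 + 0.07 + 0.06 = 0.23.
P(Browser=Chrome | OS=macOS) = 0.09/0.23 = 0.39130.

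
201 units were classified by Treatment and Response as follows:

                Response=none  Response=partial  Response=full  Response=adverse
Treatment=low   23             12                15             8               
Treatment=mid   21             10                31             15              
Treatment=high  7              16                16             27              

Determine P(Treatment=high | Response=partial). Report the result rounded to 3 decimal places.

0.421

Total with Response=partial: 12 + 10 + 16 = 38.
P(Treatment=high | Response=partial) = 16/38 = 0.421.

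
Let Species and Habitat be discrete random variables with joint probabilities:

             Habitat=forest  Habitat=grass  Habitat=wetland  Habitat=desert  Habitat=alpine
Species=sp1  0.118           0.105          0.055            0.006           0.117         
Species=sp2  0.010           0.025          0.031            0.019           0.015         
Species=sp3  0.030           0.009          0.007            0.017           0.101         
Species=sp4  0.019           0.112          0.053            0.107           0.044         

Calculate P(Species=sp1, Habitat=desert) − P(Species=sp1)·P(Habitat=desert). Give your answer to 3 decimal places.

P(Species=sp1) = 0.118 + 0.105 + 0.055 + 0.006 + 0.117 = 0.401.
P(Habitat=desert) = 0.006 + 0.019 + 0.017 + 0.107 = 0.149.
P(Species=sp1, Habitat=desert) − P(Species=sp1)P(Habitat=desert) = 0.006 − 0.401×0.149 = -0.054.

-0.054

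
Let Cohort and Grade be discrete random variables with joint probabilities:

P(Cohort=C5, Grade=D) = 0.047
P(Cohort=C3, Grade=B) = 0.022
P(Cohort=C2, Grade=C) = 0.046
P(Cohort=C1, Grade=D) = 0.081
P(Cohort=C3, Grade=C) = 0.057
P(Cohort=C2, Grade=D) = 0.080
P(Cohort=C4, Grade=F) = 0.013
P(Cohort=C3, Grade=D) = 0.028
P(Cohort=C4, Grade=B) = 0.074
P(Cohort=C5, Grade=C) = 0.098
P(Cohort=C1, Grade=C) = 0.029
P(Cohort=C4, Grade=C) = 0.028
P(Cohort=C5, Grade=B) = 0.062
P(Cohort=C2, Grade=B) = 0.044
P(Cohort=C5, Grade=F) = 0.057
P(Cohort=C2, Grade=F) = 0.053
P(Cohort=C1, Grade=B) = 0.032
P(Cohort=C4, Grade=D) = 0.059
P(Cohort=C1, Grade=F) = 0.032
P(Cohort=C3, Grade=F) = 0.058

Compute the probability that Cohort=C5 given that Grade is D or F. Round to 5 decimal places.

0.20472

P(Grade=D) = 0.081 + 0.080 + 0.028 + 0.059 + 0.047 = 0.295.
P(Grade=F) = 0.032 + 0.053 + 0.058 + 0.013 + 0.057 = 0.213.
P(Grade ∈ {D, F}) = 0.295 + 0.213 = 0.508; P(Cohort=C5, Grade ∈ {D, F}) = 0.047 + 0.057 = 0.104.
P(Cohort=C5 | Grade ∈ {D, F}) = 0.104/0.508 = 0.20472.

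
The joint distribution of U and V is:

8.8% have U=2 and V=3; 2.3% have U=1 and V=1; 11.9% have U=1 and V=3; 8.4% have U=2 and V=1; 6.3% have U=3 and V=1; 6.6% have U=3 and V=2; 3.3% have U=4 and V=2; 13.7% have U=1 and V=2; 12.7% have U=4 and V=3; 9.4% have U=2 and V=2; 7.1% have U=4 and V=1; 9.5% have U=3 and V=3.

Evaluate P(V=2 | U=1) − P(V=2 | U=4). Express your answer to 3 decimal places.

0.348

P(U=1) = 0.023 + 0.137 + 0.119 = 0.279; P(V=2 | U=1) = 0.137/0.279 = 0.4910.
P(U=4) = 0.071 + 0.033 + 0.127 = 0.231; P(V=2 | U=4) = 0.033/0.231 = 0.1429.
Difference = 0.348.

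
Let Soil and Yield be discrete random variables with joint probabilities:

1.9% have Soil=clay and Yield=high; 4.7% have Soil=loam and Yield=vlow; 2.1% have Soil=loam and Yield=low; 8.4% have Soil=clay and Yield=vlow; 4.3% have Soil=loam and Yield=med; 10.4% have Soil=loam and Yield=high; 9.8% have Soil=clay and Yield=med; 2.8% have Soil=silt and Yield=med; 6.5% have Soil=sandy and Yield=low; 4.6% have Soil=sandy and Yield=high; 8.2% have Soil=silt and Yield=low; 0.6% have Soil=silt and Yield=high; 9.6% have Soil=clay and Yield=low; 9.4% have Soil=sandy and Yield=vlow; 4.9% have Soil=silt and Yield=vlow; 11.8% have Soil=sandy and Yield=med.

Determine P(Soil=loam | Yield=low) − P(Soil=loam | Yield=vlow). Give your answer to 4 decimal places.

P(Yield=low) = 0.065 + 0.021 + 0.096 + 0.082 = 0.264; P(Soil=loam | Yield=low) = 0.021/0.264 = 0.07955.
P(Yield=vlow) = 0.094 + 0.047 + 0.084 + 0.049 = 0.274; P(Soil=loam | Yield=vlow) = 0.047/0.274 = 0.17153.
Difference = -0.0920.

-0.0920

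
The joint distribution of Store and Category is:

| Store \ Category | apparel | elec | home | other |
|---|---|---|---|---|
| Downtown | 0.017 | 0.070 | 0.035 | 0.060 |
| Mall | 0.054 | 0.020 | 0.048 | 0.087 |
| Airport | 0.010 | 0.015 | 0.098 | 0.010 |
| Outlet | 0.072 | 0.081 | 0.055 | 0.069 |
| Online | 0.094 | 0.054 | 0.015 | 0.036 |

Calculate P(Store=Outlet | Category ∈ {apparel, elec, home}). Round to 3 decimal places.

0.282

P(Category=apparel) = 0.017 + 0.054 + 0.010 + 0.072 + 0.094 = 0.247.
P(Category=elec) = 0.070 + 0.020 + 0.015 + 0.081 + 0.054 = 0.240.
P(Category=home) = 0.035 + 0.048 + 0.098 + 0.055 + 0.015 = 0.251.
P(Category ∈ {apparel, elec, home}) = 0.247 + 0.240 + 0.251 = 0.738; P(Store=Outlet, Category ∈ {apparel, elec, home}) = 0.072 + 0.081 + 0.055 = 0.208.
P(Store=Outlet | Category ∈ {apparel, elec, home}) = 0.208/0.738 = 0.282.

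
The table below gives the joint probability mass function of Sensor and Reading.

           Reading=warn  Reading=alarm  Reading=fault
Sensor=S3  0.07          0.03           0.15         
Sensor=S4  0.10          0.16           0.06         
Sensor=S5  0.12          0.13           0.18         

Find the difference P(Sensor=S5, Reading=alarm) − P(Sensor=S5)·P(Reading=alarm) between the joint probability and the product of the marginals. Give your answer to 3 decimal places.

-0.008

P(Sensor=S5) = 0.12 + 0.13 + 0.18 = 0.43.
P(Reading=alarm) = 0.03 + 0.16 + 0.13 = 0.32.
P(Sensor=S5, Reading=alarm) − P(Sensor=S5)P(Reading=alarm) = 0.13 − 0.43×0.32 = -0.008.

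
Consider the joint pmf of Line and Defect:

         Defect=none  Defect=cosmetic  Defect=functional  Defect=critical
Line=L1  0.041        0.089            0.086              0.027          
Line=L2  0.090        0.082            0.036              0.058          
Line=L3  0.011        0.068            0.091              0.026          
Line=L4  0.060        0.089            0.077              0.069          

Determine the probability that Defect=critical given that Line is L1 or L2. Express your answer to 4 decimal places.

0.1670

P(Line=L1) = 0.041 + 0.089 + 0.086 + 0.027 = 0.243.
P(Line=L2) = 0.090 + 0.082 + 0.036 + 0.058 = 0.266.
P(Line ∈ {L1, L2}) = 0.243 + 0.266 = 0.509; P(Defect=critical, Line ∈ {L1, L2}) = 0.027 + 0.058 = 0.085.
P(Defect=critical | Line ∈ {L1, L2}) = 0.085/0.509 = 0.1670.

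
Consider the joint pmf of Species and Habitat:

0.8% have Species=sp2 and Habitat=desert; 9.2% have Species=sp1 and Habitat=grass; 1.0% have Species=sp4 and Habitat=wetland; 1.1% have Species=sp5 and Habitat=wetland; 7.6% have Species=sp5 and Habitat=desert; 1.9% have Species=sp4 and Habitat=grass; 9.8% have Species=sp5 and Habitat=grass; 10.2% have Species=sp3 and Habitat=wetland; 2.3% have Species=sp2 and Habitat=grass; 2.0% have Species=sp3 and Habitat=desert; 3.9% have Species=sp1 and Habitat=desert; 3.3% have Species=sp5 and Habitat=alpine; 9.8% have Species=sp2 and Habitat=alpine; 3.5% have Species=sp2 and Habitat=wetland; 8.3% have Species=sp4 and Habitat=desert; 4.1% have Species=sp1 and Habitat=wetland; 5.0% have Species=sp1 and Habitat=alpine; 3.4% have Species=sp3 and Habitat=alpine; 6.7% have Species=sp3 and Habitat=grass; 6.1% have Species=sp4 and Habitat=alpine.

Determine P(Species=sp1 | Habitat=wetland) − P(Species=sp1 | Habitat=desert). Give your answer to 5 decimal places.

0.03346

P(Habitat=wetland) = 0.041 + 0.035 + 0.102 + 0.010 + 0.011 = 0.199; P(Species=sp1 | Habitat=wetland) = 0.041/0.199 = 0.206030.
P(Habitat=desert) = 0.039 + 0.008 + 0.020 + 0.083 + 0.076 = 0.226; P(Species=sp1 | Habitat=desert) = 0.039/0.226 = 0.172566.
Difference = 0.03346.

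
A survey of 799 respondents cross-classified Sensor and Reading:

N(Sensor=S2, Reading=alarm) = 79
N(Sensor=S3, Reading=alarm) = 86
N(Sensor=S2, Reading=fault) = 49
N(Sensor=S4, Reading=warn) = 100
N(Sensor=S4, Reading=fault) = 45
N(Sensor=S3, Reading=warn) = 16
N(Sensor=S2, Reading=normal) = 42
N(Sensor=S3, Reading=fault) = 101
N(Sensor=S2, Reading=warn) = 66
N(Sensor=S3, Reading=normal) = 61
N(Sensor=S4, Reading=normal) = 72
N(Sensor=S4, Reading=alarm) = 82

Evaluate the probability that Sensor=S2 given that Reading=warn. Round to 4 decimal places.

0.3626

Total with Reading=warn: 66 + 16 + 100 = 182.
P(Sensor=S2 | Reading=warn) = 66/182 = 0.3626.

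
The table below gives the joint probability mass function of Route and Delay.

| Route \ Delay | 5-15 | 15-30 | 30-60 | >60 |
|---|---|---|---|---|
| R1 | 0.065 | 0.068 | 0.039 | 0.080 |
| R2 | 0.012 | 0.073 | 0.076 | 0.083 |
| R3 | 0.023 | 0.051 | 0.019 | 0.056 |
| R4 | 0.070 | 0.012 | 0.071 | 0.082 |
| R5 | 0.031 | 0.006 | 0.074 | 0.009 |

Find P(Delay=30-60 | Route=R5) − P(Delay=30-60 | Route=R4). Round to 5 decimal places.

0.31454

P(Route=R5) = 0.031 + 0.006 + 0.074 + 0.009 = 0.120; P(Delay=30-60 | Route=R5) = 0.074/0.120 = 0.616667.
P(Route=R4) = 0.070 + 0.012 + 0.071 + 0.082 = 0.235; P(Delay=30-60 | Route=R4) = 0.071/0.235 = 0.302128.
Difference = 0.31454.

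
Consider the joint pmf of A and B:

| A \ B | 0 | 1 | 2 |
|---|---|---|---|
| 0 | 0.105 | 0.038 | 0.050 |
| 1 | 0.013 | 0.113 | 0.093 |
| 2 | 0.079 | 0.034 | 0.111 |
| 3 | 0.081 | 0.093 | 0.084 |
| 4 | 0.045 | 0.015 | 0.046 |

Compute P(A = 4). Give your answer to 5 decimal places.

P(A=4) = 0.045 + 0.015 + 0.046 = 0.106.

0.10600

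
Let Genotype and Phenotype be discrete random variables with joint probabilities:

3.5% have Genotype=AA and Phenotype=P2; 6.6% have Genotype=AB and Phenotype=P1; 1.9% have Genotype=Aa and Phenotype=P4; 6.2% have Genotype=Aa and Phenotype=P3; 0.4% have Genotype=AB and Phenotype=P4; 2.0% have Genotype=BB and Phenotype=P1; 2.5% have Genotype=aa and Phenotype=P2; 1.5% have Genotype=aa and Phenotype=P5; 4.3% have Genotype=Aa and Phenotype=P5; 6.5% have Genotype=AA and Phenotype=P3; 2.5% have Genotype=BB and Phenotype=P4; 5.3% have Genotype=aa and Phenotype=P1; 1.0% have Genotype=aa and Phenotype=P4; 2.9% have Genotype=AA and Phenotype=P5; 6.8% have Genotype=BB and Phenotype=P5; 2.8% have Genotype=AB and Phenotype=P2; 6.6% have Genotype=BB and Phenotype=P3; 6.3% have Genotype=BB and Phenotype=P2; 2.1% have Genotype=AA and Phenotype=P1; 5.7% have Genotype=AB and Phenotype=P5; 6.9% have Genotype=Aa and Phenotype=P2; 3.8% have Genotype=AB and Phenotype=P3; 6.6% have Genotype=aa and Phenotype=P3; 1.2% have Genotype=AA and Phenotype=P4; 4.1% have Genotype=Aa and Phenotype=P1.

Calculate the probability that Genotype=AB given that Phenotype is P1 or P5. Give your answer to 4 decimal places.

0.2978

P(Phenotype=P1) = 0.021 + 0.041 + 0.053 + 0.066 + 0.020 = 0.201.
P(Phenotype=P5) = 0.029 + 0.043 + 0.015 + 0.057 + 0.068 = 0.212.
P(Phenotype ∈ {P1, P5}) = 0.201 + 0.212 = 0.413; P(Genotype=AB, Phenotype ∈ {P1, P5}) = 0.066 + 0.057 = 0.123.
P(Genotype=AB | Phenotype ∈ {P1, P5}) = 0.123/0.413 = 0.2978.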